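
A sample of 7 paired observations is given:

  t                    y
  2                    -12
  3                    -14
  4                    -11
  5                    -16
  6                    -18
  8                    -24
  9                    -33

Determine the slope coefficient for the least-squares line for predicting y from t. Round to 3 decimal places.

n = 7, Σx = 37, Σy = -128, Σxy = -787, Σx² = 235
Sxx = Σx² − (Σx)²/n = 235 − 195.571429 = 39.428571
Sxy = Σxy − (Σx)(Σy)/n = -787 − (-676.571429) = -110.428571
b = Sxy/Sxx = -110.428571/39.428571 = -2.800725

-2.801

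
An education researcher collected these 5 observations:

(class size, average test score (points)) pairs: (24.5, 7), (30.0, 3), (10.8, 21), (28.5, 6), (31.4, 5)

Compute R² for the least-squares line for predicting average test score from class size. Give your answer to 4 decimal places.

n = 5, Σx = 125.2, Σy = 42, Σxy = 816.3, Σx² = 3415.1, Σy² = 560
Sxx = Σx² − (Σx)²/n = 3415.1 − 3135.008 = 280.092
Sxy = Σxy − (Σx)(Σy)/n = 816.3 − 1051.68 = -235.38
Syy = Σy² − (Σy)²/n = 560 − 352.8 = 207.2
R² = Sxy²/(Sxx·Syy) = (-235.38)²/(280.092·207.2) = 0.954660

0.9547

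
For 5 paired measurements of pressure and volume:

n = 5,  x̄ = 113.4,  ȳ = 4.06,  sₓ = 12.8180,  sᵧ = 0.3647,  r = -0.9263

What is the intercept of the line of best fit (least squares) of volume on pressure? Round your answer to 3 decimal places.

7.049

b = r · sᵧ/sₓ = -0.9263 · 0.3647/12.818 = -0.026355
a = ȳ − b·x̄ = 4.06 − (-0.026355)·113.4 = 7.048685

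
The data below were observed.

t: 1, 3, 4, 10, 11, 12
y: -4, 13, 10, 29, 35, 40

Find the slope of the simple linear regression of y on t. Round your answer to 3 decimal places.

n = 6, Σx = 41, Σy = 123, Σxy = 1230, Σx² = 391
Sxx = Σx² − (Σx)²/n = 391 − 280.166667 = 110.833333
Sxy = Σxy − (Σx)(Σy)/n = 1230 − 840.5 = 389.5
b = Sxy/Sxx = 389.5/110.833333 = 3.514286

3.514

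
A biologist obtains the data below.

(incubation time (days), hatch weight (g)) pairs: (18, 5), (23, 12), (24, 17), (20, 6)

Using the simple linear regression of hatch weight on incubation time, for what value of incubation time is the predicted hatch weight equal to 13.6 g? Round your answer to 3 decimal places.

n = 4, Σx = 85, Σy = 40, Σxy = 894, Σx² = 1829
Sxx = Σx² − (Σx)²/n = 1829 − 1806.25 = 22.75
Sxy = Σxy − (Σx)(Σy)/n = 894 − 850 = 44
b = Sxy/Sxx = 44/22.75 = 1.934066
a = ȳ − b·x̄ = 10 − 1.934066·21.25 = -31.098901
Set a + b·x = 13.6: x = (13.6 − (-31.098901)) / 1.934066 = 23.111364

23.111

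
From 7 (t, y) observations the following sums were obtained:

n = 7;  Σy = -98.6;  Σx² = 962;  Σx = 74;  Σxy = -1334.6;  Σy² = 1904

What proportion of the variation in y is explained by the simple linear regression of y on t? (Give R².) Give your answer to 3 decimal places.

Sxx = Σx² − (Σx)²/n = 962 − 782.285714 = 179.714286
Sxy = Σxy − (Σx)(Σy)/n = -1334.6 − (-1042.342857) = -292.257143
Syy = Σy² − (Σy)²/n = 1904 − 1388.851429 = 515.148571
R² = Sxy²/(Sxx·Syy) = (-292.257143)²/(179.714286·515.148571) = 0.922604

0.923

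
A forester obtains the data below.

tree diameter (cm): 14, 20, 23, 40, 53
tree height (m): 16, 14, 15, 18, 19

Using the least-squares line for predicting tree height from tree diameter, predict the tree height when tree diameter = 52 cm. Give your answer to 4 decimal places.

n = 5, Σx = 150, Σy = 82, Σxy = 2576, Σx² = 5534
Sxx = Σx² − (Σx)²/n = 5534 − 4500 = 1034
Sxy = Σxy − (Σx)(Σy)/n = 2576 − 2460 = 116
b = Sxy/Sxx = 116/1034 = 0.112186
a = ȳ − b·x̄ = 16.4 − 0.112186·30 = 13.034429
ŷ(52) = a + b·52 = 13.034429 + 0.112186·52 = 18.868085

18.8681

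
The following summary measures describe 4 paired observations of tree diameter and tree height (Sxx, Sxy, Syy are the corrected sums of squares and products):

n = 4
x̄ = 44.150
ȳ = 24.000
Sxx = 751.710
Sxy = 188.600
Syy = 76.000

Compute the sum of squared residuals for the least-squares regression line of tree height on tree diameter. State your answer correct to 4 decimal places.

28.6813

b = Sxy/Sxx = 188.6/751.71 = 0.250895
SSE = Syy − b·Sxy = 76 − 0.250895·188.6 = 28.681273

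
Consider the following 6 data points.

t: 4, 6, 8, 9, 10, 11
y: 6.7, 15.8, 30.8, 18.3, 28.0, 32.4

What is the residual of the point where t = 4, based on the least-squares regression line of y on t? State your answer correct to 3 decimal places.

n = 6, Σx = 48, Σy = 132, Σxy = 1169.1, Σx² = 418
Sxx = Σx² − (Σx)²/n = 418 − 384 = 34
Sxy = Σxy − (Σx)(Σy)/n = 1169.1 − 1056 = 113.1
b = Sxy/Sxx = 113.1/34 = 3.326471
a = ȳ − b·x̄ = 22 − 3.326471·8 = -4.611765
ŷ(4) = -4.611765 + 3.326471·4 = 8.694118
residual = y − ŷ = 6.7 − 8.694118 = -1.994118

-1.994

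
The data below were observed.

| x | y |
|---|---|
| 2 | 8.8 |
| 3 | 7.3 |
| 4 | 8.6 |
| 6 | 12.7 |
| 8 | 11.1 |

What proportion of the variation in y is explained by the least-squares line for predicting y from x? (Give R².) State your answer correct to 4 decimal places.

n = 5, Σx = 23, Σy = 48.5, Σxy = 238.9, Σx² = 129, Σy² = 489.19
Sxx = Σx² − (Σx)²/n = 129 − 105.8 = 23.2
Sxy = Σxy − (Σx)(Σy)/n = 238.9 − 223.1 = 15.8
Syy = Σy² − (Σy)²/n = 489.19 − 470.45 = 18.74
R² = Sxy²/(Sxx·Syy) = (15.8)²/(23.2·18.74) = 0.574191

0.5742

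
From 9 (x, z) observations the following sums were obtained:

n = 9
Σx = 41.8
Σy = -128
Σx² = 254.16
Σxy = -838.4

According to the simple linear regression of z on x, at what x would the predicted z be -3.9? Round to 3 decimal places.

Sxx = Σx² − (Σx)²/n = 254.16 − 194.137778 = 60.022222
Sxy = Σxy − (Σx)(Σy)/n = -838.4 − (-594.488889) = -243.911111
b = Sxy/Sxx = -243.911111/60.022222 = -4.063680
a = ȳ − b·x̄ = -14.222222 − (-4.063680)·4.644444 = 4.651314
Set a + b·x = -3.9: x = (-3.9 − 4.651314) / (-4.063680) = 2.104328

2.104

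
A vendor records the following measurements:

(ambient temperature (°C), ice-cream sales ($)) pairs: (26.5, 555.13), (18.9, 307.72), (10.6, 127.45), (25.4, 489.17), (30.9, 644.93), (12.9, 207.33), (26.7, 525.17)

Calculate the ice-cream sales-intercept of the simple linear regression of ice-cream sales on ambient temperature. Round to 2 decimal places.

n = 7, Σx = 151.9, Σy = 2856.9, Σxy = 70927.674, Σx² = 3651.09
Sxx = Σx² − (Σx)²/n = 3651.09 − 3296.23 = 354.86
Sxy = Σxy − (Σx)(Σy)/n = 70927.674 − 61994.73 = 8932.944
b = Sxy/Sxx = 8932.944/354.86 = 25.173150
a = ȳ − b·x̄ = 408.128571 − 25.173150·21.7 = -138.128783

-138.13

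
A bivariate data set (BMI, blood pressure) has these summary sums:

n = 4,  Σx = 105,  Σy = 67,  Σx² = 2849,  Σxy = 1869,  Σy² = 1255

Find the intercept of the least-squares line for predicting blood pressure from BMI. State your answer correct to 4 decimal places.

Sxx = Σx² − (Σx)²/n = 2849 − 2756.25 = 92.75
Sxy = Σxy − (Σx)(Σy)/n = 1869 − 1758.75 = 110.25
b = Sxy/Sxx = 110.25/92.75 = 1.188679
a = ȳ − b·x̄ = 16.75 − 1.188679·26.25 = -14.452830

-14.4528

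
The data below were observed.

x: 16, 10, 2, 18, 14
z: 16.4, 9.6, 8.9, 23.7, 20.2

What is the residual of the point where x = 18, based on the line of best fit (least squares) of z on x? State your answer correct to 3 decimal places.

n = 5, Σx = 60, Σy = 78.8, Σxy = 1085.6, Σx² = 880
Sxx = Σx² − (Σx)²/n = 880 − 720 = 160
Sxy = Σxy − (Σx)(Σy)/n = 1085.6 − 945.6 = 140
b = Sxy/Sxx = 140/160 = 0.875
a = ȳ − b·x̄ = 15.76 − 0.875·12 = 5.26
ŷ(18) = 5.26 + 0.875·18 = 21.01
residual = y − ŷ = 23.7 − 21.01 = 2.69

2.690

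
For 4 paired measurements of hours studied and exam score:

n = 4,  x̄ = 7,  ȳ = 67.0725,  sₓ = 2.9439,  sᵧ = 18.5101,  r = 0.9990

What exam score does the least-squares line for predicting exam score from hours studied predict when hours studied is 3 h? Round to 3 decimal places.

b = r · sᵧ/sₓ = 0.999 · 18.5101/2.9439 = 6.281324
a = ȳ − b·x̄ = 67.0725 − 6.281324·7 = 23.103232
ŷ(3) = a + b·3 = 23.103232 + 6.281324·3 = 41.947204

41.947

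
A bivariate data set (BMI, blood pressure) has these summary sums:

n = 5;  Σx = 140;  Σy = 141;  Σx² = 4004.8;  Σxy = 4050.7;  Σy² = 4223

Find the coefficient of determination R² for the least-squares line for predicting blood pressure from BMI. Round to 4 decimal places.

0.5040

Sxx = Σx² − (Σx)²/n = 4004.8 − 3920 = 84.8
Sxy = Σxy − (Σx)(Σy)/n = 4050.7 − 3948 = 102.7
Syy = Σy² − (Σy)²/n = 4223 − 3976.2 = 246.8
R² = Sxy²/(Sxx·Syy) = (102.7)²/(84.8·246.8) = 0.503964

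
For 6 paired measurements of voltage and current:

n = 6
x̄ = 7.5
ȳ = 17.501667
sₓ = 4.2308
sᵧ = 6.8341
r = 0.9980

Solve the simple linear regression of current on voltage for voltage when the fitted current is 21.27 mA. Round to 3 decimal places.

9.838

b = r · sᵧ/sₓ = 0.998 · 6.8341/4.2308 = 1.612090
a = ȳ − b·x̄ = 17.501667 − 1.612090·7.5 = 5.410989
Set a + b·x = 21.27: x = (21.27 − 5.410989) / 1.612090 = 9.837545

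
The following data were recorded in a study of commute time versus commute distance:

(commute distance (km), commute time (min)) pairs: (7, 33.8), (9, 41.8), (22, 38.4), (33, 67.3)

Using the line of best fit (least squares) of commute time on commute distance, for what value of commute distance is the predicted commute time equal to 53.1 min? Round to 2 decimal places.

n = 4, Σx = 71, Σy = 181.3, Σxy = 3678.5, Σx² = 1703
Sxx = Σx² − (Σx)²/n = 1703 − 1260.25 = 442.75
Sxy = Σxy − (Σx)(Σy)/n = 3678.5 − 3218.075 = 460.425
b = Sxy/Sxx = 460.425/442.75 = 1.039921
a = ȳ − b·x̄ = 45.325 − 1.039921·17.75 = 26.866403
Set a + b·x = 53.1: x = (53.1 − 26.866403) / 1.039921 = 25.226530

25.23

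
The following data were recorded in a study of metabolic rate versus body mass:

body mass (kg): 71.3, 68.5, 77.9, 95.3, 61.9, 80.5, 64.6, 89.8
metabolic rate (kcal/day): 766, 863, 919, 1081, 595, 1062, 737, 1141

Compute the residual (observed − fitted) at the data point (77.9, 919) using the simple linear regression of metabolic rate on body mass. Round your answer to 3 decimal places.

-1.213

n = 8, Σx = 609.8, Σy = 7164, Σxy = 560734.2, Σx² = 47475.5
Sxx = Σx² − (Σx)²/n = 47475.5 − 46482.005 = 993.495
Sxy = Σxy − (Σx)(Σy)/n = 560734.2 − 546075.9 = 14658.3
b = Sxy/Sxx = 14658.3/993.495 = 14.754277
a = ȳ − b·x̄ = 895.5 − 14.754277·76.225 = -229.144731
ŷ(77.9) = -229.144731 + 14.754277·77.9 = 920.213413
residual = y − ŷ = 919 − 920.213413 = -1.213413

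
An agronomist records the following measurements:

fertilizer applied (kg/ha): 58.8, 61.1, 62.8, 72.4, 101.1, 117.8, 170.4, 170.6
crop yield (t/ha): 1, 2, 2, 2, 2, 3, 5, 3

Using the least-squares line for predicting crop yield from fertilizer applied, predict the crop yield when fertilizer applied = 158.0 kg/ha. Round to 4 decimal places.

n = 8, Σx = 815, Σy = 20, Σxy = 2370.8, Σx² = 98614.82
Sxx = Σx² − (Σx)²/n = 98614.82 − 83028.125 = 15586.695
Sxy = Σxy − (Σx)(Σy)/n = 2370.8 − 2037.5 = 333.3
b = Sxy/Sxx = 333.3/15586.695 = 0.021384
a = ȳ − b·x̄ = 2.5 − 0.021384·101.875 = 0.321543
ŷ(158.0) = a + b·158.0 = 0.321543 + 0.021384·158 = 3.700156

3.7002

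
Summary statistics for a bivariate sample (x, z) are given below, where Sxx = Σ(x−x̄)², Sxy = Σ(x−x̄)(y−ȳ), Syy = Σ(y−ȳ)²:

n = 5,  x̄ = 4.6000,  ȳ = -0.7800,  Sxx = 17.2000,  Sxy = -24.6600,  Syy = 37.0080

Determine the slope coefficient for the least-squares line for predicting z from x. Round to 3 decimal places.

b = Sxy/Sxx = -24.66/17.2 = -1.433721

-1.434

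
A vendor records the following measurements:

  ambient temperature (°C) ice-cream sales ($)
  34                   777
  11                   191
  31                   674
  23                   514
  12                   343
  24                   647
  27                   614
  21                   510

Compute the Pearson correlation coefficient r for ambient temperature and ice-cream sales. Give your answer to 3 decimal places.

0.961

n = 8, Σx = 183, Σy = 4270, Σxy = 108167, Σx² = 4657, Σy² = 2532036
Sxx = Σx² − (Σx)²/n = 4657 − 4186.125 = 470.875
Sxy = Σxy − (Σx)(Σy)/n = 108167 − 97676.25 = 10490.75
Syy = Σy² − (Σy)²/n = 2532036 − 2279112.5 = 252923.5
r = Sxy/√(Sxx·Syy) = 10490.75/√(119095353.0625) = 10490.75/10913.081740 = 0.961300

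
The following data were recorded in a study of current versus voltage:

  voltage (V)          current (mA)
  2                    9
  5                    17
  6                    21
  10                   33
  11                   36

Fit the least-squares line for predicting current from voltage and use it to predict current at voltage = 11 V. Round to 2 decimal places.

n = 5, Σx = 34, Σy = 116, Σxy = 955, Σx² = 286
Sxx = Σx² − (Σx)²/n = 286 − 231.2 = 54.8
Sxy = Σxy − (Σx)(Σy)/n = 955 − 788.8 = 166.2
b = Sxy/Sxx = 166.2/54.8 = 3.032847
a = ȳ − b·x̄ = 23.2 − 3.032847·6.8 = 2.576642
ŷ(11) = a + b·11 = 2.576642 + 3.032847·11 = 35.937956

35.94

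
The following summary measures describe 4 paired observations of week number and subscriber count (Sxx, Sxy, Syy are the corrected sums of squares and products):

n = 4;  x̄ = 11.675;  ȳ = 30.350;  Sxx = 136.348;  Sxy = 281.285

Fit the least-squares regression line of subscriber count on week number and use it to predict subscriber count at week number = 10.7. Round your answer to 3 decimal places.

b = Sxy/Sxx = 281.285/136.348 = 2.062993
a = ȳ − b·x̄ = 30.35 − 2.062993·11.675 = 6.264554
ŷ(10.7) = a + b·10.7 = 6.264554 + 2.062993·10.7 = 28.338582

28.339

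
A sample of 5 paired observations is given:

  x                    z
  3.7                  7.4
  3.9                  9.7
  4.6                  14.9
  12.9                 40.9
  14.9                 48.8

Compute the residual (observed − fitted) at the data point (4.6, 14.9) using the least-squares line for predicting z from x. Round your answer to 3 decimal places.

2.466

n = 5, Σx = 40, Σy = 121.7, Σxy = 1388.48, Σx² = 438.48
Sxx = Σx² − (Σx)²/n = 438.48 − 320 = 118.48
Sxy = Σxy − (Σx)(Σy)/n = 1388.48 − 973.6 = 414.88
b = Sxy/Sxx = 414.88/118.48 = 3.501688
a = ȳ − b·x̄ = 24.34 − 3.501688·8 = -3.673504
ŷ(4.6) = -3.673504 + 3.501688·4.6 = 12.434261
residual = y − ŷ = 14.9 − 12.434261 = 2.465739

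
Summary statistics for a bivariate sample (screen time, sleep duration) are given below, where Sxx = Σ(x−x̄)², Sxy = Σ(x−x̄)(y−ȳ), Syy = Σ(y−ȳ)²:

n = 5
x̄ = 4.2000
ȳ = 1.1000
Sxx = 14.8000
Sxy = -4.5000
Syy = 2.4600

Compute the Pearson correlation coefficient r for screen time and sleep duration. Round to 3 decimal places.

r = Sxy/√(Sxx·Syy) = -4.5/√(36.408) = -4.5/6.033904 = -0.745786

-0.746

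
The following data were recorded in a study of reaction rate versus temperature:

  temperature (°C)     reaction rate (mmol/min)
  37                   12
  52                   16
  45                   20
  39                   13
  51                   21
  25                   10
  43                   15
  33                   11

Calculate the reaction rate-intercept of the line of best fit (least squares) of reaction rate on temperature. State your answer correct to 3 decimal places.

-0.540

n = 8, Σx = 325, Σy = 118, Σxy = 5012, Σx² = 13783
Sxx = Σx² − (Σx)²/n = 13783 − 13203.125 = 579.875
Sxy = Σxy − (Σx)(Σy)/n = 5012 − 4793.75 = 218.25
b = Sxy/Sxx = 218.25/579.875 = 0.376374
a = ȳ − b·x̄ = 14.75 − 0.376374·40.625 = -0.540203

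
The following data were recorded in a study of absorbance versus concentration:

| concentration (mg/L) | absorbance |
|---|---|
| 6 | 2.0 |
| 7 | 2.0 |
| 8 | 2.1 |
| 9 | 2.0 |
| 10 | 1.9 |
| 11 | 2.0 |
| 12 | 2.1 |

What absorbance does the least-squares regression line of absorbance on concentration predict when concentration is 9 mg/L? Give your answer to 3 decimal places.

n = 7, Σx = 63, Σy = 14.1, Σxy = 127, Σx² = 595
Sxx = Σx² − (Σx)²/n = 595 − 567 = 28
Sxy = Σxy − (Σx)(Σy)/n = 127 − 126.9 = 0.1
b = Sxy/Sxx = 0.1/28 = 0.003571
a = ȳ − b·x̄ = 2.014286 − 0.003571·9 = 1.982143
ŷ(9) = a + b·9 = 1.982143 + 0.003571·9 = 2.014286

2.014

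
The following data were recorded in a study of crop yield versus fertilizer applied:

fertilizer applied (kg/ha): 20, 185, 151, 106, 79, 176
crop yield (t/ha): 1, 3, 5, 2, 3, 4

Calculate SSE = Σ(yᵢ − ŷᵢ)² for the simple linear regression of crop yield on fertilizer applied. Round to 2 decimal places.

4.54

n = 6, Σx = 717, Σy = 18, Σxy = 2483, Σx² = 105879, Σy² = 64
Sxx = Σx² − (Σx)²/n = 105879 − 85681.5 = 20197.5
Sxy = Σxy − (Σx)(Σy)/n = 2483 − 2151 = 332
Syy = Σy² − (Σy)²/n = 64 − 54 = 10
b = Sxy/Sxx = 332/20197.5 = 0.016438
SSE = Syy − b·Sxy = 10 − 0.016438·332 = 4.542691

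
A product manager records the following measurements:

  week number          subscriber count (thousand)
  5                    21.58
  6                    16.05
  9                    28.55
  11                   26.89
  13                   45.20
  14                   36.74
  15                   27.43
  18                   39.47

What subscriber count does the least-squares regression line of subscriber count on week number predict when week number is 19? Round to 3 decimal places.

n = 8, Σx = 91, Σy = 241.91, Σxy = 2980.81, Σx² = 1177
Sxx = Σx² − (Σx)²/n = 1177 − 1035.125 = 141.875
Sxy = Σxy − (Σx)(Σy)/n = 2980.81 − 2751.72625 = 229.08375
b = Sxy/Sxx = 229.08375/141.875 = 1.614687
a = ȳ − b·x̄ = 30.23875 − 1.614687·11.375 = 11.871683
ŷ(19) = a + b·19 = 11.871683 + 1.614687·19 = 42.550740

42.551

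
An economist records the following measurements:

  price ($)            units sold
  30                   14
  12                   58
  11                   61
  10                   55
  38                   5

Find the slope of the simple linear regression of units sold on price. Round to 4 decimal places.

-2.0508

n = 5, Σx = 101, Σy = 193, Σxy = 2527, Σx² = 2709
Sxx = Σx² − (Σx)²/n = 2709 − 2040.2 = 668.8
Sxy = Σxy − (Σx)(Σy)/n = 2527 − 3898.6 = -1371.6
b = Sxy/Sxx = -1371.6/668.8 = -2.050837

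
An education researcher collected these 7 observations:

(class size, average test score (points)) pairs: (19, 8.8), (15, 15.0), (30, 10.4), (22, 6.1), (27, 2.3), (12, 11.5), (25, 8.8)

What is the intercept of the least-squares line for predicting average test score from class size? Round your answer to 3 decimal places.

n = 7, Σx = 150, Σy = 62.9, Σxy = 1258.5, Σx² = 3468
Sxx = Σx² − (Σx)²/n = 3468 − 3214.285714 = 253.714286
Sxy = Σxy − (Σx)(Σy)/n = 1258.5 − 1347.857143 = -89.357143
b = Sxy/Sxx = -89.357143/253.714286 = -0.352196
a = ȳ − b·x̄ = 8.985714 − (-0.352196)·21.428571 = 16.532770

16.533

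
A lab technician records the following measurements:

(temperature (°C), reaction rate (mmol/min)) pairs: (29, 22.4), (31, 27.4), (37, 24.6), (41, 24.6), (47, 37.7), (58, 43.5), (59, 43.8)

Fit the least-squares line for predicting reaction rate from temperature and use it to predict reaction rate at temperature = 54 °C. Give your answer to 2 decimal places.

n = 7, Σx = 302, Σy = 224, Σxy = 10296.9, Σx² = 13906
Sxx = Σx² − (Σx)²/n = 13906 − 13029.142857 = 876.857143
Sxy = Σxy − (Σx)(Σy)/n = 10296.9 − 9664 = 632.9
b = Sxy/Sxx = 632.9/876.857143 = 0.721782
a = ȳ − b·x̄ = 32 − 0.721782·43.142857 = 0.860248
ŷ(54) = a + b·54 = 0.860248 + 0.721782·54 = 39.836494

39.84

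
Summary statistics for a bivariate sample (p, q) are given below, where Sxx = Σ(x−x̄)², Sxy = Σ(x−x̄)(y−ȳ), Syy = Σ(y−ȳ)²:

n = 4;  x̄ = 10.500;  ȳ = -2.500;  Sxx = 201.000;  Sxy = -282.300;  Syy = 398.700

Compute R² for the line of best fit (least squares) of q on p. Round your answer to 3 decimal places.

R² = Sxy²/(Sxx·Syy) = (-282.3)²/(201·398.7) = 0.994442

0.994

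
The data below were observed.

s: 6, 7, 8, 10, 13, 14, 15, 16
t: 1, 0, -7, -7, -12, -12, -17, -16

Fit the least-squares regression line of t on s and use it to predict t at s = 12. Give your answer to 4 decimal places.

n = 8, Σx = 89, Σy = -70, Σxy = -955, Σx² = 1095
Sxx = Σx² − (Σx)²/n = 1095 − 990.125 = 104.875
Sxy = Σxy − (Σx)(Σy)/n = -955 − (-778.75) = -176.25
b = Sxy/Sxx = -176.25/104.875 = -1.680572
a = ȳ − b·x̄ = -8.75 − (-1.680572)·11.125 = 9.946365
ŷ(12) = a + b·12 = 9.946365 + (-1.680572)·12 = -10.220501

-10.2205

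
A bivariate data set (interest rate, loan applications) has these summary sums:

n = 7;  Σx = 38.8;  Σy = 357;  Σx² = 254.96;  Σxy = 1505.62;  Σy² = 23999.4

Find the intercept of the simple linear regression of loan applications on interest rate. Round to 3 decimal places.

Sxx = Σx² − (Σx)²/n = 254.96 − 215.062857 = 39.897143
Sxy = Σxy − (Σx)(Σy)/n = 1505.62 − 1978.8 = -473.18
b = Sxy/Sxx = -473.18/39.897143 = -11.859997
a = ȳ − b·x̄ = 51 − (-11.859997)·5.542857 = 116.738270

116.738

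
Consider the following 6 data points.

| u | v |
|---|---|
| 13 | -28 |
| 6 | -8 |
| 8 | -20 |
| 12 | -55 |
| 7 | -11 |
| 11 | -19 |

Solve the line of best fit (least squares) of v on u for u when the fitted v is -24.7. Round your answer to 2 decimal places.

n = 6, Σx = 57, Σy = -141, Σxy = -1518, Σx² = 583
Sxx = Σx² − (Σx)²/n = 583 − 541.5 = 41.5
Sxy = Σxy − (Σx)(Σy)/n = -1518 − (-1339.5) = -178.5
b = Sxy/Sxx = -178.5/41.5 = -4.301205
a = ȳ − b·x̄ = -23.5 − (-4.301205)·9.5 = 17.361446
Set a + b·x = -24.7: x = (-24.7 − 17.361446) / (-4.301205) = 9.778992

9.78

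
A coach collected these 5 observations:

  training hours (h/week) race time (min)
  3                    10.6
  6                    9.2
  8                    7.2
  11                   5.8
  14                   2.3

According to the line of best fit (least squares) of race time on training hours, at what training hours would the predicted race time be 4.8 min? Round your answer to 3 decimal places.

11.396

n = 5, Σx = 42, Σy = 35.1, Σxy = 240.6, Σx² = 426
Sxx = Σx² − (Σx)²/n = 426 − 352.8 = 73.2
Sxy = Σxy − (Σx)(Σy)/n = 240.6 − 294.84 = -54.24
b = Sxy/Sxx = -54.24/73.2 = -0.740984
a = ȳ − b·x̄ = 7.02 − (-0.740984)·8.4 = 13.244262
Set a + b·x = 4.8: x = (4.8 − 13.244262) / (-0.740984) = 11.396018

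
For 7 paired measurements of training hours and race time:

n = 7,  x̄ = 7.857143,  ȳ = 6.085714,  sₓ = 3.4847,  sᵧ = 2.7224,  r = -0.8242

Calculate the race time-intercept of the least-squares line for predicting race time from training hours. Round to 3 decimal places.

11.145

b = r · sᵧ/sₓ = -0.8242 · 2.7224/3.4847 = -0.643901
a = ȳ − b·x̄ = 6.085714 − (-0.643901)·7.857143 = 11.144937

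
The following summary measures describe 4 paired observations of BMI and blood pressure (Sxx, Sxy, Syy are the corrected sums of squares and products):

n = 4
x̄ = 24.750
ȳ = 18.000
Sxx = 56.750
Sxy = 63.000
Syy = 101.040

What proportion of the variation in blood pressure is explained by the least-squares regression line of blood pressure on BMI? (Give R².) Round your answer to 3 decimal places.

0.692

R² = Sxy²/(Sxx·Syy) = (63)²/(56.75·101.04) = 0.692185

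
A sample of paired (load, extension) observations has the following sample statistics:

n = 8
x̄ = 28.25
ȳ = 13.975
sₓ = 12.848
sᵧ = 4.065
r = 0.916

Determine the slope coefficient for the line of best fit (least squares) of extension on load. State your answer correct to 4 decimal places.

b = r · sᵧ/sₓ = 0.916 · 4.065/12.848 = 0.289815

0.2898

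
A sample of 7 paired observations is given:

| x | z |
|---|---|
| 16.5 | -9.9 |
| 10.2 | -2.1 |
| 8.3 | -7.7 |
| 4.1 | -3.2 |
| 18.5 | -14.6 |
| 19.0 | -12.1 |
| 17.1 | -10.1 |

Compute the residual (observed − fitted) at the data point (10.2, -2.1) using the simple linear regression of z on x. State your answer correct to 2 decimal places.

n = 7, Σx = 93.7, Σy = -59.7, Σxy = -934.51, Σx² = 1457.65
Sxx = Σx² − (Σx)²/n = 1457.65 − 1254.241429 = 203.408571
Sxy = Σxy − (Σx)(Σy)/n = -934.51 − (-799.127143) = -135.382857
b = Sxy/Sxx = -135.382857/203.408571 = -0.665571
a = ȳ − b·x̄ = -8.528571 − (-0.665571)·13.385714 = 0.380573
ŷ(10.2) = 0.380573 + (-0.665571)·10.2 = -6.408252
residual = y − ŷ = -2.1 − (-6.408252) = 4.308252

4.31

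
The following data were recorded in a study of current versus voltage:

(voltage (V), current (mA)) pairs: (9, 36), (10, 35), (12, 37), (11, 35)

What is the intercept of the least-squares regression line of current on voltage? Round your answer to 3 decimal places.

n = 4, Σx = 42, Σy = 143, Σxy = 1503, Σx² = 446
Sxx = Σx² − (Σx)²/n = 446 − 441 = 5
Sxy = Σxy − (Σx)(Σy)/n = 1503 − 1501.5 = 1.5
b = Sxy/Sxx = 1.5/5 = 0.3
a = ȳ − b·x̄ = 35.75 − 0.3·10.5 = 32.6

32.600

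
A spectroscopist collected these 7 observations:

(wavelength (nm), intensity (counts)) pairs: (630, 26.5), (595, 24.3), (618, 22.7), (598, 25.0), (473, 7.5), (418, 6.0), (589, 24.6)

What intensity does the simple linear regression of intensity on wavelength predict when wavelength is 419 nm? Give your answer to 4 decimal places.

n = 7, Σx = 3921, Σy = 136.6, Σxy = 80677, Σx² = 2235827
Sxx = Σx² − (Σx)²/n = 2235827 − 2196320.142857 = 39506.857143
Sxy = Σxy − (Σx)(Σy)/n = 80677 − 76515.514286 = 4161.485714
b = Sxy/Sxx = 4161.485714/39506.857143 = 0.105336
a = ȳ − b·x̄ = 19.514286 − 0.105336·560.142857 = -39.488800
ŷ(419) = a + b·419 = -39.488800 + 0.105336·419 = 4.646892

4.6469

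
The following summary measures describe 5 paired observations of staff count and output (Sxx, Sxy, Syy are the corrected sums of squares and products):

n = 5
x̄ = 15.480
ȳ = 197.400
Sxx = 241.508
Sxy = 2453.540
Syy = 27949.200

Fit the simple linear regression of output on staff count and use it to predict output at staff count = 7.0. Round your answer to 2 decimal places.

b = Sxy/Sxx = 2453.54/241.508 = 10.159249
a = ȳ − b·x̄ = 197.4 − 10.159249·15.48 = 40.134820
ŷ(7.0) = a + b·7.0 = 40.134820 + 10.159249·7 = 111.249565

111.25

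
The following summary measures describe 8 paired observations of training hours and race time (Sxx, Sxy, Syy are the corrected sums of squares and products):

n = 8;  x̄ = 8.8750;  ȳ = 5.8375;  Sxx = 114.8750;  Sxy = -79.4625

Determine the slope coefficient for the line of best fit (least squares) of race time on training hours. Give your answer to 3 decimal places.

b = Sxy/Sxx = -79.4625/114.875 = -0.691730

-0.692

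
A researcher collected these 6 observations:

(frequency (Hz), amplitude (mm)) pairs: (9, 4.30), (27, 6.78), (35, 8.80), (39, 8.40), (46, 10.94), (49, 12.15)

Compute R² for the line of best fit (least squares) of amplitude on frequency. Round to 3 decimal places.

n = 6, Σx = 205, Σy = 51.37, Σxy = 1955.95, Σx² = 8073, Σy² = 479.7645
Sxx = Σx² − (Σx)²/n = 8073 − 7004.166667 = 1068.833333
Sxy = Σxy − (Σx)(Σy)/n = 1955.95 − 1755.141667 = 200.808333
Syy = Σy² − (Σy)²/n = 479.7645 − 439.812817 = 39.951683
R² = Sxy²/(Sxx·Syy) = (200.808333)²/(1068.833333·39.951683) = 0.944318

0.944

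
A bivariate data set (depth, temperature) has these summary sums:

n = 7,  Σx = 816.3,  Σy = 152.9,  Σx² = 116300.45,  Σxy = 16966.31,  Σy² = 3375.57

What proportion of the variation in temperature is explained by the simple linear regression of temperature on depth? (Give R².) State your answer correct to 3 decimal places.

0.988

Sxx = Σx² − (Σx)²/n = 116300.45 − 95192.241429 = 21108.208571
Sxy = Σxy − (Σx)(Σy)/n = 16966.31 − 17830.324286 = -864.014286
Syy = Σy² − (Σy)²/n = 3375.57 − 3339.772857 = 35.797143
R² = Sxy²/(Sxx·Syy) = (-864.014286)²/(21108.208571·35.797143) = 0.987966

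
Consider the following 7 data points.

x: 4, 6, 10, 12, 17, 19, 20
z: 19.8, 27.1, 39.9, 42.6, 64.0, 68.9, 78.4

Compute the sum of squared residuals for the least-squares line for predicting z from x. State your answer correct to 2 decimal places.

38.93

n = 7, Σx = 88, Σy = 340.7, Σxy = 5117.1, Σx² = 1346, Σy² = 19522.99
Sxx = Σx² − (Σx)²/n = 1346 − 1106.285714 = 239.714286
Sxy = Σxy − (Σx)(Σy)/n = 5117.1 − 4283.085714 = 834.014286
Syy = Σy² − (Σy)²/n = 19522.99 − 16582.355714 = 2940.634286
b = Sxy/Sxx = 834.014286/239.714286 = 3.479201
SSE = Syy − b·Sxy = 2940.634286 − 3.479201·834.014286 = 38.930590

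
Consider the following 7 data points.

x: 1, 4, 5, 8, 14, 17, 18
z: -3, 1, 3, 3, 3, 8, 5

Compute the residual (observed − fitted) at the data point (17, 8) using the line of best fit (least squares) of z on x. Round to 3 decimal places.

n = 7, Σx = 67, Σy = 20, Σxy = 308, Σx² = 915
Sxx = Σx² − (Σx)²/n = 915 − 641.285714 = 273.714286
Sxy = Σxy − (Σx)(Σy)/n = 308 − 191.428571 = 116.571429
b = Sxy/Sxx = 116.571429/273.714286 = 0.425887
a = ȳ − b·x̄ = 2.857143 − 0.425887·9.571429 = -1.219207
ŷ(17) = -1.219207 + 0.425887·17 = 6.020877
residual = y − ŷ = 8 − 6.020877 = 1.979123

1.979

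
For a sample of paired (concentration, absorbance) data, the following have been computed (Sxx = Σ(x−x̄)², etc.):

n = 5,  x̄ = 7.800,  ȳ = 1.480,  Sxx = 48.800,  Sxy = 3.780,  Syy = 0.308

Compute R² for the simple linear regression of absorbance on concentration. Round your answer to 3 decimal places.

0.951

R² = Sxy²/(Sxx·Syy) = (3.78)²/(48.8·0.308) = 0.950633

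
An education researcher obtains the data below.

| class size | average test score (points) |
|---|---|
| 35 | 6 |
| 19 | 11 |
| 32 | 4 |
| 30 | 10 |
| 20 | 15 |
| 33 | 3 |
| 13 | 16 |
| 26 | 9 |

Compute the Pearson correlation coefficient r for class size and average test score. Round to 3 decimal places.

-0.895

n = 8, Σx = 208, Σy = 74, Σxy = 1688, Σx² = 5844, Σy² = 844
Sxx = Σx² − (Σx)²/n = 5844 − 5408 = 436
Sxy = Σxy − (Σx)(Σy)/n = 1688 − 1924 = -236
Syy = Σy² − (Σy)²/n = 844 − 684.5 = 159.5
r = Sxy/√(Sxx·Syy) = -236/√(69542) = -236/263.708172 = -0.894929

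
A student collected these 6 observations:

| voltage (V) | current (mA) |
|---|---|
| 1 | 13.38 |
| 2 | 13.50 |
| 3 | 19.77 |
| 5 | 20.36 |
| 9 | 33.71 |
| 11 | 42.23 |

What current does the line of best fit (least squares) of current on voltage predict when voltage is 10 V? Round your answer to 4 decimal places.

37.6275

n = 6, Σx = 31, Σy = 142.95, Σxy = 969.41, Σx² = 241
Sxx = Σx² − (Σx)²/n = 241 − 160.166667 = 80.833333
Sxy = Σxy − (Σx)(Σy)/n = 969.41 − 738.575 = 230.835
b = Sxy/Sxx = 230.835/80.833333 = 2.855691
a = ȳ − b·x̄ = 23.825 − 2.855691·5.166667 = 9.070598
ŷ(10) = a + b·10 = 9.070598 + 2.855691·10 = 37.627505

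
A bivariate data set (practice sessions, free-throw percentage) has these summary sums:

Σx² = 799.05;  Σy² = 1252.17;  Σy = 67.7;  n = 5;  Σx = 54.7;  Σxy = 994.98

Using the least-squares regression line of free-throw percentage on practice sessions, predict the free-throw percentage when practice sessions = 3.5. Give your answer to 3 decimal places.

Sxx = Σx² − (Σx)²/n = 799.05 − 598.418 = 200.632
Sxy = Σxy − (Σx)(Σy)/n = 994.98 − 740.638 = 254.342
b = Sxy/Sxx = 254.342/200.632 = 1.267704
a = ȳ − b·x̄ = 13.54 − 1.267704·10.94 = -0.328682
ŷ(3.5) = a + b·3.5 = -0.328682 + 1.267704·3.5 = 4.108282

4.108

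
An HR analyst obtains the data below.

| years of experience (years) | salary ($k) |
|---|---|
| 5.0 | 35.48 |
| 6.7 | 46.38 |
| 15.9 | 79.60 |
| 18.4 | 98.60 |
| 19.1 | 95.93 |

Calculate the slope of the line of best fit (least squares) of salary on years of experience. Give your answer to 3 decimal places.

n = 5, Σx = 65.1, Σy = 355.99, Σxy = 5400.289, Σx² = 1026.07
Sxx = Σx² − (Σx)²/n = 1026.07 − 847.602 = 178.468
Sxy = Σxy − (Σx)(Σy)/n = 5400.289 − 4634.9898 = 765.2992
b = Sxy/Sxx = 765.2992/178.468 = 4.288159

4.288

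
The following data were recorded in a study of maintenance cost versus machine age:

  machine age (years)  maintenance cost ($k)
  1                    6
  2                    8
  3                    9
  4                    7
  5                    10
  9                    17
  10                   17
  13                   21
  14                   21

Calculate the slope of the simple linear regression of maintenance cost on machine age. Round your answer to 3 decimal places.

1.230

n = 9, Σx = 61, Σy = 116, Σxy = 1017, Σx² = 601
Sxx = Σx² − (Σx)²/n = 601 − 413.444444 = 187.555556
Sxy = Σxy − (Σx)(Σy)/n = 1017 − 786.222222 = 230.777778
b = Sxy/Sxx = 230.777778/187.555556 = 1.230450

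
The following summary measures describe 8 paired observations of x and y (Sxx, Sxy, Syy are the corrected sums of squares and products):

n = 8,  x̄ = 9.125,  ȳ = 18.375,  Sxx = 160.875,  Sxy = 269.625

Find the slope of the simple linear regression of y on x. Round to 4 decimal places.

1.6760

b = Sxy/Sxx = 269.625/160.875 = 1.675991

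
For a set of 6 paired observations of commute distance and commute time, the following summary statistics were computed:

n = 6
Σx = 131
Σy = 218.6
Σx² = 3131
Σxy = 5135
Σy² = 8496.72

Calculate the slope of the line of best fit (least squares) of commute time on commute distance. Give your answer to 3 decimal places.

Sxx = Σx² − (Σx)²/n = 3131 − 2860.166667 = 270.833333
Sxy = Σxy − (Σx)(Σy)/n = 5135 − 4772.766667 = 362.233333
b = Sxy/Sxx = 362.233333/270.833333 = 1.337477

1.337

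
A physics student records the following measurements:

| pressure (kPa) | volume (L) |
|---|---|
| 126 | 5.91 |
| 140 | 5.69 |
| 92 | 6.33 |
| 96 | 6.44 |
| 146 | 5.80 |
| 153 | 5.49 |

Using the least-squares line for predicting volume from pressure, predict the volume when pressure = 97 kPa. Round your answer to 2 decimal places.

n = 6, Σx = 753, Σy = 35.66, Σxy = 4428.63, Σx² = 97881
Sxx = Σx² − (Σx)²/n = 97881 − 94501.5 = 3379.5
Sxy = Σxy − (Σx)(Σy)/n = 4428.63 − 4475.33 = -46.7
b = Sxy/Sxx = -46.7/3379.5 = -0.013819
a = ȳ − b·x̄ = 5.943333 − (-0.013819)·125.5 = 7.677569
ŷ(97) = a + b·97 = 7.677569 + (-0.013819)·97 = 6.337164

6.34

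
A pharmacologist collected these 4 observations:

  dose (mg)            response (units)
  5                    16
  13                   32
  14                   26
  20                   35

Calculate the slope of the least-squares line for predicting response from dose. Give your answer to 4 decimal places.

n = 4, Σx = 52, Σy = 109, Σxy = 1560, Σx² = 790
Sxx = Σx² − (Σx)²/n = 790 − 676 = 114
Sxy = Σxy − (Σx)(Σy)/n = 1560 − 1417 = 143
b = Sxy/Sxx = 143/114 = 1.254386

1.2544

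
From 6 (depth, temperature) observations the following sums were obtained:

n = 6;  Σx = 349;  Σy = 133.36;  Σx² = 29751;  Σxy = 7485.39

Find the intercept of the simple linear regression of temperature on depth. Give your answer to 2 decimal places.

23.90

Sxx = Σx² − (Σx)²/n = 29751 − 20300.166667 = 9450.833333
Sxy = Σxy − (Σx)(Σy)/n = 7485.39 − 7757.106667 = -271.716667
b = Sxy/Sxx = -271.716667/9450.833333 = -0.028751
a = ȳ − b·x̄ = 22.226667 − (-0.028751)·58.166667 = 23.898990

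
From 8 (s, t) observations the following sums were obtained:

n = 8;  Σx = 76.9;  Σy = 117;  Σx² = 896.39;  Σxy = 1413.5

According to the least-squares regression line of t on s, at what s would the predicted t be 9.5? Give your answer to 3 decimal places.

6.823

Sxx = Σx² − (Σx)²/n = 896.39 − 739.20125 = 157.18875
Sxy = Σxy − (Σx)(Σy)/n = 1413.5 − 1124.6625 = 288.8375
b = Sxy/Sxx = 288.8375/157.18875 = 1.837520
a = ȳ − b·x̄ = 14.625 − 1.837520·9.6125 = -3.038163
Set a + b·x = 9.5: x = (9.5 − (-3.038163)) / 1.837520 = 6.823415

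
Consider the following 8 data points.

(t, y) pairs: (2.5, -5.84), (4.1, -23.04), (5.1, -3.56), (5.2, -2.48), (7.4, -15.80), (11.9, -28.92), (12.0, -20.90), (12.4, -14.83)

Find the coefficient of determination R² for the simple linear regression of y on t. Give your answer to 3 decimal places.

0.356

n = 8, Σx = 60.6, Σy = -115.37, Σxy = -1035.876, Σx² = 570.24, Σy² = 2326.5165
Sxx = Σx² − (Σx)²/n = 570.24 − 459.045 = 111.195
Sxy = Σxy − (Σx)(Σy)/n = -1035.876 − (-873.92775) = -161.94825
Syy = Σy² − (Σy)²/n = 2326.5165 − 1663.779612 = 662.736887
R² = Sxy²/(Sxx·Syy) = (-161.94825)²/(111.195·662.736887) = 0.355898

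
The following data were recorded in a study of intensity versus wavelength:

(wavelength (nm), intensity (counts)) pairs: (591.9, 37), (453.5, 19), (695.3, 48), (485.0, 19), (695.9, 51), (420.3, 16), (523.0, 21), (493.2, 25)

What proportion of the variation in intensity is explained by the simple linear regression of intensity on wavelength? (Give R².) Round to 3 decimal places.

0.956

n = 8, Σx = 4358.1, Σy = 236, Σxy = 138634.9, Σx² = 2452379.09, Σy² = 8318
Sxx = Σx² − (Σx)²/n = 2452379.09 − 2374129.45125 = 78249.63875
Sxy = Σxy − (Σx)(Σy)/n = 138634.9 − 128563.95 = 10070.95
Syy = Σy² − (Σy)²/n = 8318 − 6962 = 1356
R² = Sxy²/(Sxx·Syy) = (10070.95)²/(78249.63875·1356) = 0.955870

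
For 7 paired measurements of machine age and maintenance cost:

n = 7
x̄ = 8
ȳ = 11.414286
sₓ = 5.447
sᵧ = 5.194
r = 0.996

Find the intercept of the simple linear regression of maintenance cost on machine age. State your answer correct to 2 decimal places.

b = r · sᵧ/sₓ = 0.996 · 5.194/5.447 = 0.949738
a = ȳ − b·x̄ = 11.414286 − 0.949738·8 = 3.816380

3.82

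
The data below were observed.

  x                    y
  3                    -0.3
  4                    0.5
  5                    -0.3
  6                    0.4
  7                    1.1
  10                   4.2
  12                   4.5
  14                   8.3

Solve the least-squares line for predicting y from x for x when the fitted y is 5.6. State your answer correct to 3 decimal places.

n = 8, Σx = 61, Σy = 18.4, Σxy = 221.9, Σx² = 575
Sxx = Σx² − (Σx)²/n = 575 − 465.125 = 109.875
Sxy = Σxy − (Σx)(Σy)/n = 221.9 − 140.3 = 81.6
b = Sxy/Sxx = 81.6/109.875 = 0.742662
a = ȳ − b·x̄ = 2.3 − 0.742662·7.625 = -3.362799
Set a + b·x = 5.6: x = (5.6 − (-3.362799)) / 0.742662 = 12.068474

12.068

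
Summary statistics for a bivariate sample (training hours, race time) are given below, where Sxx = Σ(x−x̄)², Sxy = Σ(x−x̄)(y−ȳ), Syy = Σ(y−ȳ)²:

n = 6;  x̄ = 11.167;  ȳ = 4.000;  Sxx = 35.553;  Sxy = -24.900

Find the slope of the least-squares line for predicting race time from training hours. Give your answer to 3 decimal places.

b = Sxy/Sxx = -24.9/35.553 = -0.700363

-0.700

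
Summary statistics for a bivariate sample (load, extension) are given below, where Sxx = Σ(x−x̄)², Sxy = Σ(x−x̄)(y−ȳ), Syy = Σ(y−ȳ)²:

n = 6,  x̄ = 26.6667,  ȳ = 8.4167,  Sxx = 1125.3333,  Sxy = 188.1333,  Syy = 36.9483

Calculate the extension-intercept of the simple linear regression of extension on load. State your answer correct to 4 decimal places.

3.9586

b = Sxy/Sxx = 188.1333/1125.3333 = 0.167180
a = ȳ − b·x̄ = 8.4167 − 0.167180·26.6667 = 3.958559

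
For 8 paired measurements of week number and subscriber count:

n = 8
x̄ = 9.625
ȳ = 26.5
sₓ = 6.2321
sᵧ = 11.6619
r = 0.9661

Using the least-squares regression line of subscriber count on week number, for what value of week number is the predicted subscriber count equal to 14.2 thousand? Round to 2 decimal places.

2.82

b = r · sᵧ/sₓ = 0.9661 · 11.6619/6.2321 = 1.807827
a = ȳ − b·x̄ = 26.5 − 1.807827·9.625 = 9.099661
Set a + b·x = 14.2: x = (14.2 − 9.099661) / 1.807827 = 2.821253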